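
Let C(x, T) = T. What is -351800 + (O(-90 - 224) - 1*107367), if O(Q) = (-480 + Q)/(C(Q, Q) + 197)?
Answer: -53721745/117 ≈ -4.5916e+5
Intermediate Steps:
O(Q) = (-480 + Q)/(197 + Q) (O(Q) = (-480 + Q)/(Q + 197) = (-480 + Q)/(197 + Q))
-351800 + (O(-90 - 224) - 1*107367) = -351800 + ((-480 + (-90 - 224))/(197 + (-90 - 224)) - 1*107367) = -351800 + ((-480 - 314)/(197 - 314) - 107367) = -351800 + (-794/(-117) - 107367) = -351800 + (-1/117*(-794) - 107367) = -351800 + (794/117 - 107367) = -351800 - 12561145/117 = -53721745/117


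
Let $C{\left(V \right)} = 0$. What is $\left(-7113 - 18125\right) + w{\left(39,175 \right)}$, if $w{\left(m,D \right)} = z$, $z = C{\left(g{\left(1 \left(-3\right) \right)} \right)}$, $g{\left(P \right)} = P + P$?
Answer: $-25238$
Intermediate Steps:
$g{\left(P \right)} = 2 P$
$z = 0$
$w{\left(m,D \right)} = 0$
$\left(-7113 - 18125\right) + w{\left(39,175 \right)} = \left(-7113 - 18125\right) + 0 = -25238 + 0 = -25238$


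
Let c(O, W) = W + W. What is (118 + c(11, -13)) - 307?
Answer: -215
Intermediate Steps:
c(O, W) = 2*W
(118 + c(11, -13)) - 307 = (118 + 2*(-13)) - 307 = (118 - 26) - 307 = 92 - 307 = -215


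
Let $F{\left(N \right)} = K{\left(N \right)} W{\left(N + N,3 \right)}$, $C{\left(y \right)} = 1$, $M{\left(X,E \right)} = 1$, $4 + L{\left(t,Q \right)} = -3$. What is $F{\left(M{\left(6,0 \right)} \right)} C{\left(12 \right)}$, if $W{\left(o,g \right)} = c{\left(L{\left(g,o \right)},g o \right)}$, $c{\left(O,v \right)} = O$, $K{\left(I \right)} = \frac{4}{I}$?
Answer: $-28$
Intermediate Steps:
$L{\left(t,Q \right)} = -7$ ($L{\left(t,Q \right)} = -4 - 3 = -7$)
$W{\left(o,g \right)} = -7$
$F{\left(N \right)} = - \frac{28}{N}$ ($F{\left(N \right)} = \frac{4}{N} \left(-7\right) = - \frac{28}{N}$)
$F{\left(M{\left(6,0 \right)} \right)} C{\left(12 \right)} = - \frac{28}{1} \cdot 1 = \left(-28\right) 1 \cdot 1 = \left(-28\right) 1 = -28$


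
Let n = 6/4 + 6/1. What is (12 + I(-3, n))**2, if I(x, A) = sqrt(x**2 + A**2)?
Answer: 837/4 + 36*sqrt(29) ≈ 403.12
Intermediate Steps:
n = 15/2 (n = 6*(1/4) + 6*1 = 3/2 + 6 = 15/2 ≈ 7.5000)
I(x, A) = sqrt(A**2 + x**2)
(12 + I(-3, n))**2 = (12 + sqrt((15/2)**2 + (-3)**2))**2 = (12 + sqrt(225/4 + 9))**2 = (12 + sqrt(261/4))**2 = (12 + 3*sqrt(29)/2)**2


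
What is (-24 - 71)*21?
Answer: -1995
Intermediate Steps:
(-24 - 71)*21 = -95*21 = -1995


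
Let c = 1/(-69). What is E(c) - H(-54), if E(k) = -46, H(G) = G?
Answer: 8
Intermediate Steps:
c = -1/69 ≈ -0.014493
E(c) - H(-54) = -46 - 1*(-54) = -46 + 54 = 8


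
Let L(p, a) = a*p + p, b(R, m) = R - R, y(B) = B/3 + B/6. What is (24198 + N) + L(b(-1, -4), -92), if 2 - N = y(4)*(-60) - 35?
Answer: 24355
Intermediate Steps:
y(B) = B/2 (y(B) = B*(1/3) + B*(1/6) = B/3 + B/6 = B/2)
b(R, m) = 0
N = 157 (N = 2 - (((1/2)*4)*(-60) - 35) = 2 - (2*(-60) - 35) = 2 - (-120 - 35) = 2 - 1*(-155) = 2 + 155 = 157)
L(p, a) = p + a*p
(24198 + N) + L(b(-1, -4), -92) = (24198 + 157) + 0*(1 - 92) = 24355 + 0*(-91) = 24355 + 0 = 24355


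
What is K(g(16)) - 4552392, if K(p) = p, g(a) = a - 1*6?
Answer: -4552382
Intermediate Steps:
g(a) = -6 + a (g(a) = a - 6 = -6 + a)
K(g(16)) - 4552392 = (-6 + 16) - 4552392 = 10 - 4552392 = -4552382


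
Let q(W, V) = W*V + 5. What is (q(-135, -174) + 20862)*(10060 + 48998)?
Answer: 2619635706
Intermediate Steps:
q(W, V) = 5 + V*W (q(W, V) = V*W + 5 = 5 + V*W)
(q(-135, -174) + 20862)*(10060 + 48998) = ((5 - 174*(-135)) + 20862)*(10060 + 48998) = ((5 + 23490) + 20862)*59058 = (23495 + 20862)*59058 = 44357*59058 = 2619635706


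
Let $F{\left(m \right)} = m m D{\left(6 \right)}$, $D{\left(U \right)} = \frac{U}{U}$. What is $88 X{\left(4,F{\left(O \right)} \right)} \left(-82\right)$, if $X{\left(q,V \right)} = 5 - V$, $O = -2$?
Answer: $-7216$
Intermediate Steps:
$D{\left(U \right)} = 1$
$F{\left(m \right)} = m^{2}$ ($F{\left(m \right)} = m m 1 = m^{2} \cdot 1 = m^{2}$)
$88 X{\left(4,F{\left(O \right)} \right)} \left(-82\right) = 88 \left(5 - \left(-2\right)^{2}\right) \left(-82\right) = 88 \left(5 - 4\right) \left(-82\right) = 88 \cdot 1 \left(-82\right) = 88 \left(-82\right) = -7216$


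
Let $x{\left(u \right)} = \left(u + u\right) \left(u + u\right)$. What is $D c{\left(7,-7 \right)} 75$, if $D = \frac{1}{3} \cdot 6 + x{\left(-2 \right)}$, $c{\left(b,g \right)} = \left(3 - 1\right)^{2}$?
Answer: $5400$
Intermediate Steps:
$c{\left(b,g \right)} = 4$ ($c{\left(b,g \right)} = 2^{2} = 4$)
$x{\left(u \right)} = 4 u^{2}$ ($x{\left(u \right)} = 2 u 2 u = 4 u^{2}$)
$D = 18$ ($D = \frac{1}{3} \cdot 6 + 4 \left(-2\right)^{2} = \frac{1}{3} \cdot 6 + 4 \cdot 4 = 2 + 16 = 18$)
$D c{\left(7,-7 \right)} 75 = 18 \cdot 4 \cdot 75 = 72 \cdot 75 = 5400$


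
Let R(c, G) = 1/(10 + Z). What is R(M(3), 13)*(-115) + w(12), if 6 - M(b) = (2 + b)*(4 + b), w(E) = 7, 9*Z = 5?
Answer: -74/19 ≈ -3.8947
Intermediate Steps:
Z = 5/9 (Z = (⅑)*5 = 5/9 ≈ 0.55556)
M(b) = 6 - (2 + b)*(4 + b)
R(c, G) = 9/95 (R(c, G) = 1/(10 + 5/9) = 1/(95/9) = 9/95)
R(M(3), 13)*(-115) + w(12) = (9/95)*(-115) + 7 = -207/19 + 7 = -74/19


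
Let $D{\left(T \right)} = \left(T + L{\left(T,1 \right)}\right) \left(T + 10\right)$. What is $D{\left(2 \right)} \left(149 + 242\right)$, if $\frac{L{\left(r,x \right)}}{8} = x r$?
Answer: $84456$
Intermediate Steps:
$L{\left(r,x \right)} = 8 r x$ ($L{\left(r,x \right)} = 8 x r = 8 r x$)
$D{\left(T \right)} = 9 T \left(10 + T\right)$ ($D{\left(T \right)} = \left(T + 8 T 1\right) \left(T + 10\right) = \left(T + 8 T\right) \left(10 + T\right) = 9 T \left(10 + T\right)$)
$D{\left(2 \right)} \left(149 + 242\right) = 9 \cdot 2 \left(10 + 2\right) \left(149 + 242\right) = 9 \cdot 2 \cdot 12 \cdot 391 = 216 \cdot 391 = 84456$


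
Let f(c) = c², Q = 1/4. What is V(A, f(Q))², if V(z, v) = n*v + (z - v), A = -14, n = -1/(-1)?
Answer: 196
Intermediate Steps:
n = 1 (n = -1*(-1) = 1)
Q = ¼ ≈ 0.25000
V(z, v) = z (V(z, v) = 1*v + (z - v) = v + (z - v) = z)
V(A, f(Q))² = (-14)² = 196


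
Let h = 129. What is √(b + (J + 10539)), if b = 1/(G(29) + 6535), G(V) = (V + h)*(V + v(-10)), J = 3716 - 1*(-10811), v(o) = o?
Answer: √7888796619/561 ≈ 158.32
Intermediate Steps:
J = 14527 (J = 3716 + 10811 = 14527)
G(V) = (-10 + V)*(129 + V) (G(V) = (V + 129)*(V - 10) = (129 + V)*(-10 + V) = (-10 + V)*(129 + V))
b = 1/9537 (b = 1/((-1290 + 29² + 119*29) + 6535) = 1/((-1290 + 841 + 3451) + 6535) = 1/(3002 + 6535) = 1/9537 ≈ 0.00010485)
√(b + (J + 10539)) = √(1/9537 + (14527 + 10539)) = √(1/9537 + 25066) = √(239054443/9537) = √7888796619/561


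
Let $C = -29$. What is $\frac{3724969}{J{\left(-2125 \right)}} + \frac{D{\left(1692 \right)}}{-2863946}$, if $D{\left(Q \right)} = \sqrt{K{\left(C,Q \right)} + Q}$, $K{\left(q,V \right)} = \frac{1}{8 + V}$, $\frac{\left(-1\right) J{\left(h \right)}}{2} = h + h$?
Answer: $\frac{3724969}{8500} - \frac{\sqrt{48898817}}{486870820} \approx 438.23$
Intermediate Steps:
$J{\left(h \right)} = - 4 h$ ($J{\left(h \right)} = - 2 \left(h + h\right) = - 2 \cdot 2 h = - 4 h$)
$D{\left(Q \right)} = \sqrt{Q + \frac{1}{8 + Q}}$ ($D{\left(Q \right)} = \sqrt{\frac{1}{8 + Q} + Q} = \sqrt{Q + \frac{1}{8 + Q}}$)
$\frac{3724969}{J{\left(-2125 \right)}} + \frac{D{\left(1692 \right)}}{-2863946} = \frac{3724969}{\left(-4\right) \left(-2125\right)} + \frac{\sqrt{\frac{1 + 1692 \left(8 + 1692\right)}{8 + 1692}}}{-2863946} = \frac{3724969}{8500} + \sqrt{\frac{1 + 1692 \cdot 1700}{1700}} \left(- \frac{1}{2863946}\right) = 3724969 \cdot \frac{1}{8500} + \sqrt{\frac{1 + 2876400}{1700}} \left(- \frac{1}{2863946}\right) = \frac{3724969}{8500} + \sqrt{\frac{1}{1700} \cdot 2876401} \left(- \frac{1}{2863946}\right) = \frac{3724969}{8500} + \sqrt{\frac{2876401}{1700}} \left(- \frac{1}{2863946}\right) = \frac{3724969}{8500} + \frac{\sqrt{48898817}}{170} \left(- \frac{1}{2863946}\right) = \frac{3724969}{8500} - \frac{\sqrt{48898817}}{486870820}$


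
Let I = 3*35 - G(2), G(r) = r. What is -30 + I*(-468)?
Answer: -48234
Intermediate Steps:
I = 103 (I = 3*35 - 1*2 = 105 - 2 = 103)
-30 + I*(-468) = -30 + 103*(-468) = -30 - 48204 = -48234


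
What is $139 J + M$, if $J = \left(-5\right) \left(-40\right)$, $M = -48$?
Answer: $27752$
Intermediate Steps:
$J = 200$
$139 J + M = 139 \cdot 200 - 48 = 27800 - 48 = 27752$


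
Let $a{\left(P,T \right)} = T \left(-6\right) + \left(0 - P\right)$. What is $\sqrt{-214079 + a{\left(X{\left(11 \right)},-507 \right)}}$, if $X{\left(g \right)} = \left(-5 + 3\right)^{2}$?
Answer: $3 i \sqrt{23449} \approx 459.39 i$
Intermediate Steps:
$X{\left(g \right)} = 4$ ($X{\left(g \right)} = \left(-2\right)^{2} = 4$)
$a{\left(P,T \right)} = - P - 6 T$ ($a{\left(P,T \right)} = - 6 T - P = - P - 6 T$)
$\sqrt{-214079 + a{\left(X{\left(11 \right)},-507 \right)}} = \sqrt{-214079 - -3038} = \sqrt{-214079 + \left(-4 + 3042\right)} = \sqrt{-214079 + 3038} = \sqrt{-211041} = 3 i \sqrt{23449}$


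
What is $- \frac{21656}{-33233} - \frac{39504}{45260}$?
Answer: $- \frac{83171468}{376031395} \approx -0.22118$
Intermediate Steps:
$- \frac{21656}{-33233} - \frac{39504}{45260} = \left(-21656\right) \left(- \frac{1}{33233}\right) - \frac{9876}{11315} = \frac{21656}{33233} - \frac{9876}{11315} = - \frac{83171468}{376031395}$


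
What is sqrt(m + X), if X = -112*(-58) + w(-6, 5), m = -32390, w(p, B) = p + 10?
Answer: I*sqrt(25890) ≈ 160.9*I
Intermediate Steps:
w(p, B) = 10 + p
X = 6500 (X = -112*(-58) + (10 - 6) = 6496 + 4 = 6500)
sqrt(m + X) = sqrt(-32390 + 6500) = sqrt(-25890) = I*sqrt(25890)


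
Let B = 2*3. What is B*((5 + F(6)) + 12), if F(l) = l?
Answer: 138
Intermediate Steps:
B = 6
B*((5 + F(6)) + 12) = 6*((5 + 6) + 12) = 6*(11 + 12) = 6*23 = 138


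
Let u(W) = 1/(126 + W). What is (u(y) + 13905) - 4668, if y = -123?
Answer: 27712/3 ≈ 9237.3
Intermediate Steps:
(u(y) + 13905) - 4668 = (1/(126 - 123) + 13905) - 4668 = (1/3 + 13905) - 4668 = (⅓ + 13905) - 4668 = 41716/3 - 4668 = 27712/3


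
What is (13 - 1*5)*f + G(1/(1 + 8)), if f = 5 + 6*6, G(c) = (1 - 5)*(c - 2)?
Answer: 3020/9 ≈ 335.56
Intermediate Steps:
G(c) = 8 - 4*c (G(c) = -4*(-2 + c) = 8 - 4*c)
f = 41 (f = 5 + 36 = 41)
(13 - 1*5)*f + G(1/(1 + 8)) = (13 - 1*5)*41 + (8 - 4/(1 + 8)) = (13 - 5)*41 + (8 - 4/9) = 8*41 + (8 - 4*⅑) = 328 + (8 - 4/9) = 328 + 68/9 = 3020/9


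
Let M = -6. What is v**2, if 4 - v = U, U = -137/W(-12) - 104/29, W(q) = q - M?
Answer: 7038409/30276 ≈ 232.47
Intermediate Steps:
W(q) = 6 + q (W(q) = q - 1*(-6) = q + 6 = 6 + q)
U = 3349/174 (U = -137/(6 - 12) - 104/29 = -137/(-6) - 104*1/29 = -137*(-1/6) - 104/29 = 137/6 - 104/29 = 3349/174 ≈ 19.247)
v = -2653/174 (v = 4 - 1*3349/174 = 4 - 3349/174 = -2653/174 ≈ -15.247)
v**2 = (-2653/174)**2 = 7038409/30276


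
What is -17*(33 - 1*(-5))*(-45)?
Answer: 29070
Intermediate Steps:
-17*(33 - 1*(-5))*(-45) = -17*(33 + 5)*(-45) = -17*38*(-45) = -646*(-45) = 29070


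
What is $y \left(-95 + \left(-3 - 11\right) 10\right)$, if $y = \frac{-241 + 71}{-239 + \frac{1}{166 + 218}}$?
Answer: $- \frac{613632}{3671} \approx -167.16$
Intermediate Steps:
$y = \frac{13056}{18355}$ ($y = - \frac{170}{-239 + \frac{1}{384}} = - \frac{170}{- \frac{91775}{384}} = \left(-170\right) \left(- \frac{384}{91775}\right) = \frac{13056}{18355} \approx 0.7113$)
$y \left(-95 + \left(-3 - 11\right) 10\right) = \frac{13056 \left(-95 + \left(-3 - 11\right) 10\right)}{18355} = \frac{13056 \left(-95 - 140\right)}{18355} = \frac{13056}{18355} \left(-235\right) = - \frac{613632}{3671}$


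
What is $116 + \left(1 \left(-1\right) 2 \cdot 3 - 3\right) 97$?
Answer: $-757$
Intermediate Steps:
$116 + \left(1 \left(-1\right) 2 \cdot 3 - 3\right) 97 = 116 + \left(\left(-1\right) 2 \cdot 3 - 3\right) 97 = 116 + \left(\left(-2\right) 3 - 3\right) 97 = 116 + \left(-6 - 3\right) 97 = 116 - 873 = -757$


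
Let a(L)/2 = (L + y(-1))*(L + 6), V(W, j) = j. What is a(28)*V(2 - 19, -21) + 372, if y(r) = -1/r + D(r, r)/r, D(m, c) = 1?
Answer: -39612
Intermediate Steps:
y(r) = 0 (y(r) = -1/r + 1/r = 0)
a(L) = 2*L*(6 + L) (a(L) = 2*((L + 0)*(L + 6)) = 2*(L*(6 + L)) = 2*L*(6 + L))
a(28)*V(2 - 19, -21) + 372 = (2*28*(6 + 28))*(-21) + 372 = (2*28*34)*(-21) + 372 = 1904*(-21) + 372 = -39984 + 372 = -39612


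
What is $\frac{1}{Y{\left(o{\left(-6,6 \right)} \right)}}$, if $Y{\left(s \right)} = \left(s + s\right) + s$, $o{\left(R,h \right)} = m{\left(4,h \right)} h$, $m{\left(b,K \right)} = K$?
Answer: $\frac{1}{108} \approx 0.0092593$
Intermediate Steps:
$o{\left(R,h \right)} = h^{2}$ ($o{\left(R,h \right)} = h h = h^{2}$)
$Y{\left(s \right)} = 3 s$ ($Y{\left(s \right)} = 2 s + s = 3 s$)
$\frac{1}{Y{\left(o{\left(-6,6 \right)} \right)}} = \frac{1}{3 \cdot 6^{2}} = \frac{1}{3 \cdot 36} = \frac{1}{108}$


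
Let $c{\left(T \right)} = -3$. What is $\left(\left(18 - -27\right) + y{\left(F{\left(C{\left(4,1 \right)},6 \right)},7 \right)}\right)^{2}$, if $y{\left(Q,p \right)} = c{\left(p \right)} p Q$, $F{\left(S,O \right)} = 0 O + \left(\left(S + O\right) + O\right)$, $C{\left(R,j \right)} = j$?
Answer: $51984$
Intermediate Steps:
$F{\left(S,O \right)} = S + 2 O$ ($F{\left(S,O \right)} = 0 + \left(\left(O + S\right) + O\right) = 0 + \left(S + 2 O\right) = S + 2 O$)
$y{\left(Q,p \right)} = - 3 Q p$ ($y{\left(Q,p \right)} = - 3 p Q = - 3 Q p$)
$\left(\left(18 - -27\right) + y{\left(F{\left(C{\left(4,1 \right)},6 \right)},7 \right)}\right)^{2} = \left(\left(18 - -27\right) - 3 \left(1 + 2 \cdot 6\right) 7\right)^{2} = \left(\left(18 + 27\right) - 3 \left(1 + 12\right) 7\right)^{2} = \left(45 - 39 \cdot 7\right)^{2} = \left(45 - 273\right)^{2} = \left(-228\right)^{2} = 51984$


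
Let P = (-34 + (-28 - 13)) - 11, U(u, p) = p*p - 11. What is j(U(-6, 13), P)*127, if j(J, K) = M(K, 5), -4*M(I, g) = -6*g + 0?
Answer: 1905/2 ≈ 952.50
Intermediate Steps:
M(I, g) = 3*g/2 (M(I, g) = -(-6*g + 0)/4 = -(-3)*g/2 = 3*g/2)
U(u, p) = -11 + p² (U(u, p) = p² - 11 = -11 + p²)
P = -86 (P = (-34 - 41) - 11 = -75 - 11 = -86)
j(J, K) = 15/2 (j(J, K) = (3/2)*5 = 15/2)
j(U(-6, 13), P)*127 = (15/2)*127 = 1905/2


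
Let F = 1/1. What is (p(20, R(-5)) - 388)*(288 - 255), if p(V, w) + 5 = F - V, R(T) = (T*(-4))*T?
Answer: -13596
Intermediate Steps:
R(T) = -4*T² (R(T) = (-4*T)*T = -4*T²)
F = 1
p(V, w) = -4 - V (p(V, w) = -5 + (1 - V) = -4 - V)
(p(20, R(-5)) - 388)*(288 - 255) = ((-4 - 1*20) - 388)*(288 - 255) = ((-4 - 20) - 388)*33 = (-24 - 388)*33 = -412*33 = -13596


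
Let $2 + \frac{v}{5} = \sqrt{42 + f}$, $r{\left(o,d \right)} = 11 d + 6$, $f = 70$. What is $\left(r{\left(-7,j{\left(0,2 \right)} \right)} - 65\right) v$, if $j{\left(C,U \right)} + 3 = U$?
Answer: $700 - 1400 \sqrt{7} \approx -3004.1$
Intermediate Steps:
$j{\left(C,U \right)} = -3 + U$
$r{\left(o,d \right)} = 6 + 11 d$
$v = -10 + 20 \sqrt{7}$ ($v = -10 + 5 \sqrt{42 + 70} = -10 + 5 \sqrt{112} = -10 + 5 \cdot 4 \sqrt{7} = -10 + 20 \sqrt{7} \approx 42.915$)
$\left(r{\left(-7,j{\left(0,2 \right)} \right)} - 65\right) v = \left(\left(6 + 11 \left(-3 + 2\right)\right) - 65\right) \left(-10 + 20 \sqrt{7}\right) = \left(\left(6 + 11 \left(-1\right)\right) - 65\right) \left(-10 + 20 \sqrt{7}\right) = \left(\left(6 - 11\right) - 65\right) \left(-10 + 20 \sqrt{7}\right) = \left(-5 - 65\right) \left(-10 + 20 \sqrt{7}\right) = - 70 \left(-10 + 20 \sqrt{7}\right) = 700 - 1400 \sqrt{7}$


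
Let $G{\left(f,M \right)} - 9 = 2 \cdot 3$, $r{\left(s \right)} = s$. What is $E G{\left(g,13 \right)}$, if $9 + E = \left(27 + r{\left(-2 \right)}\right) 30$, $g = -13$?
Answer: $11115$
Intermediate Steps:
$E = 741$ ($E = -9 + \left(27 - 2\right) 30 = -9 + 25 \cdot 30 = -9 + 750 = 741$)
$G{\left(f,M \right)} = 15$ ($G{\left(f,M \right)} = 9 + 2 \cdot 3 = 9 + 6 = 15$)
$E G{\left(g,13 \right)} = 741 \cdot 15 = 11115$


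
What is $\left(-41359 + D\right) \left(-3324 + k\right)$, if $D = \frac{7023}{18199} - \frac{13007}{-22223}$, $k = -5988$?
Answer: $\frac{155758949663293152}{404436377} \approx 3.8513 \cdot 10^{8}$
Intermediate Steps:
$D = \frac{392786522}{404436377}$ ($D = 7023 \cdot \frac{1}{18199} - - \frac{13007}{22223} = \frac{7023}{18199} + \frac{13007}{22223} = \frac{392786522}{404436377} \approx 0.9712$)
$\left(-41359 + D\right) \left(-3324 + k\right) = \left(-41359 + \frac{392786522}{404436377}\right) \left(-3324 - 5988\right) = \left(- \frac{16726691329821}{404436377}\right) \left(-9312\right) = \frac{155758949663293152}{404436377}$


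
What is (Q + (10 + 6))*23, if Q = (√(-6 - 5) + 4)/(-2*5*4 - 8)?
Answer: 4393/12 - 23*I*√11/48 ≈ 366.08 - 1.5892*I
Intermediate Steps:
Q = -1/12 - I*√11/48 (Q = (√(-11) + 4)/(-10*4 - 8) = (I*√11 + 4)/(-40 - 8) = (4 + I*√11)/(-48) = (4 + I*√11)*(-1/48) = -1/12 - I*√11/48 ≈ -0.083333 - 0.069096*I)
(Q + (10 + 6))*23 = ((-1/12 - I*√11/48) + (10 + 6))*23 = ((-1/12 - I*√11/48) + 16)*23 = (191/12 - I*√11/48)*23 = 4393/12 - 23*I*√11/48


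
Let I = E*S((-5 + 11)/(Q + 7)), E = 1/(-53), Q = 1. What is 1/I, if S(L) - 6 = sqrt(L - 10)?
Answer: -1272/181 + 106*I*sqrt(37)/181 ≈ -7.0276 + 3.5623*I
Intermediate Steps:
S(L) = 6 + sqrt(-10 + L) (S(L) = 6 + sqrt(L - 10) = 6 + sqrt(-10 + L))
E = -1/53 ≈ -0.018868
I = -6/53 - I*sqrt(37)/106 (I = -(6 + sqrt(-10 + (-5 + 11)/(1 + 7)))/53 = -(6 + sqrt(-10 + 6/8))/53 = -(6 + sqrt(-10 + 6*(1/8)))/53 = -(6 + sqrt(-10 + 3/4))/53 = -(6 + sqrt(-37/4))/53 = -(6 + I*sqrt(37)/2)/53 = -6/53 - I*sqrt(37)/106 ≈ -0.11321 - 0.057385*I)
1/I = 1/(-6/53 - I*sqrt(37)/106)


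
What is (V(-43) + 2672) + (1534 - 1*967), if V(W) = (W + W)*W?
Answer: 6937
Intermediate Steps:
V(W) = 2*W**2 (V(W) = (2*W)*W = 2*W**2)
(V(-43) + 2672) + (1534 - 1*967) = (2*(-43)**2 + 2672) + (1534 - 1*967) = (2*1849 + 2672) + (1534 - 967) = (3698 + 2672) + 567 = 6370 + 567 = 6937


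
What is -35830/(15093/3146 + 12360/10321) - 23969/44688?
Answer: -444397221396161/74349913232 ≈ -5977.1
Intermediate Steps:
-35830/(15093/3146 + 12360/10321) - 23969/44688 = -35830/(15093*(1/3146) + 12360*(1/10321)) - 23969*1/44688 = -35830/(1161/242 + 12360/10321) - 23969/44688 = -35830/14973801/2497682 - 23969/44688 = -35830*2497682/14973801 - 23969/44688 = -89491946060/14973801 - 23969/44688 = -444397221396161/74349913232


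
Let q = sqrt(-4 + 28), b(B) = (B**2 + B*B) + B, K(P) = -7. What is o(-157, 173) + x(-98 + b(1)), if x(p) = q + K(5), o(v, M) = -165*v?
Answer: 25898 + 2*sqrt(6) ≈ 25903.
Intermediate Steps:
b(B) = B + 2*B**2 (b(B) = (B**2 + B**2) + B = 2*B**2 + B = B + 2*B**2)
q = 2*sqrt(6) (q = sqrt(24) = 2*sqrt(6) ≈ 4.8990)
x(p) = -7 + 2*sqrt(6) (x(p) = 2*sqrt(6) - 7 = -7 + 2*sqrt(6))
o(-157, 173) + x(-98 + b(1)) = -165*(-157) + (-7 + 2*sqrt(6)) = 25905 + (-7 + 2*sqrt(6)) = 25898 + 2*sqrt(6)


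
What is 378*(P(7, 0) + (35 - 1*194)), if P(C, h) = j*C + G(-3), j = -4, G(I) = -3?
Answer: -71820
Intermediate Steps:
P(C, h) = -3 - 4*C (P(C, h) = -4*C - 3 = -3 - 4*C)
378*(P(7, 0) + (35 - 1*194)) = 378*((-3 - 4*7) + (35 - 1*194)) = 378*((-3 - 28) + (35 - 194)) = 378*(-31 - 159) = 378*(-190) = -71820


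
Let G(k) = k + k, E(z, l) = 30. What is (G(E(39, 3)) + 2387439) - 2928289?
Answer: -540790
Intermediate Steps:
G(k) = 2*k
(G(E(39, 3)) + 2387439) - 2928289 = (2*30 + 2387439) - 2928289 = (60 + 2387439) - 2928289 = 2387499 - 2928289 = -540790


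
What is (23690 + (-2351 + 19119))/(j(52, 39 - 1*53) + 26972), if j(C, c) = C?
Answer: 6743/4504 ≈ 1.4971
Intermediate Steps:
(23690 + (-2351 + 19119))/(j(52, 39 - 1*53) + 26972) = (23690 + (-2351 + 19119))/(52 + 26972) = (23690 + 16768)/27024 = 40458*(1/27024) = 6743/4504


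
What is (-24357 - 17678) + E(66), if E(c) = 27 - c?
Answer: -42074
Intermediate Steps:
(-24357 - 17678) + E(66) = (-24357 - 17678) + (27 - 1*66) = -42035 + (27 - 66) = -42035 - 39 = -42074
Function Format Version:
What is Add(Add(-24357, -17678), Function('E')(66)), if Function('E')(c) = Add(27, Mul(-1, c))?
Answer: -42074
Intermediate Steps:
Add(Add(-24357, -17678), Function('E')(66)) = Add(Add(-24357, -17678), Add(27, Mul(-1, 66))) = Add(-42035, Add(27, -66)) = Add(-42035, -39) = -42074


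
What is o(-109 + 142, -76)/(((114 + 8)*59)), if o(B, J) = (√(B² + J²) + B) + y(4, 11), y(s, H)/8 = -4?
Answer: 1/7198 + √6865/7198 ≈ 0.011650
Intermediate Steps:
y(s, H) = -32 (y(s, H) = 8*(-4) = -32)
o(B, J) = -32 + B + √(B² + J²) (o(B, J) = (√(B² + J²) + B) - 32 = (B + √(B² + J²)) - 32 = -32 + B + √(B² + J²))
o(-109 + 142, -76)/(((114 + 8)*59)) = (-32 + (-109 + 142) + √((-109 + 142)² + (-76)²))/(((114 + 8)*59)) = (-32 + 33 + √(33² + 5776))/((122*59)) = (-32 + 33 + √(1089 + 5776))/7198 = (-32 + 33 + √6865)*(1/7198) = (1 + √6865)*(1/7198) = 1/7198 + √6865/7198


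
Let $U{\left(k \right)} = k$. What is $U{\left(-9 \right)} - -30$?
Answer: $21$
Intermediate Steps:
$U{\left(-9 \right)} - -30 = -9 - -30 = -9 + 30 = 21$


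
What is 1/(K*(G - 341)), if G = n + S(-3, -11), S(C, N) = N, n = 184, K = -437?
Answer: 1/73416 ≈ 1.3621e-5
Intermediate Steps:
G = 173 (G = 184 - 11 = 173)
1/(K*(G - 341)) = 1/(-437*(173 - 341)) = 1/(-437*(-168)) = 1/73416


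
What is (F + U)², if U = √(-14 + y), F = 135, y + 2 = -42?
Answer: (135 + I*√58)² ≈ 18167.0 + 2056.3*I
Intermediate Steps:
y = -44 (y = -2 - 42 = -44)
U = I*√58 (U = √(-14 - 44) = √(-58) = I*√58 ≈ 7.6158*I)
(F + U)² = (135 + I*√58)²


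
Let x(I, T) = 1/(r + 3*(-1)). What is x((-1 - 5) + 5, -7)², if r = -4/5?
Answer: 25/361 ≈ 0.069252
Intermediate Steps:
r = -⅘ (r = -4*⅕ = -⅘ ≈ -0.80000)
x(I, T) = -5/19 (x(I, T) = 1/(-⅘ + 3*(-1)) = 1/(-⅘ - 3) = 1/(-19/5) = -5/19)
x((-1 - 5) + 5, -7)² = (-5/19)² = 25/361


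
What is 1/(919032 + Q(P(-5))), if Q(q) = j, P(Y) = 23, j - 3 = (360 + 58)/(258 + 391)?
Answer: 59/54223103 ≈ 1.0881e-6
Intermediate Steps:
j = 215/59 (j = 3 + (360 + 58)/(258 + 391) = 3 + 418/649 = 3 + 418*(1/649) = 3 + 38/59 = 215/59 ≈ 3.6441)
Q(q) = 215/59
1/(919032 + Q(P(-5))) = 1/(919032 + 215/59) = 1/(54223103/59) = 59/54223103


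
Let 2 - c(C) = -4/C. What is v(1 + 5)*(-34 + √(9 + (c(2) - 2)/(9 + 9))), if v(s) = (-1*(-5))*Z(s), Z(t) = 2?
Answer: -340 + 10*√82/3 ≈ -309.82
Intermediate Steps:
c(C) = 2 + 4/C (c(C) = 2 - (-4)/C = 2 + 4/C)
v(s) = 10 (v(s) = -1*(-5)*2 = 5*2 = 10)
v(1 + 5)*(-34 + √(9 + (c(2) - 2)/(9 + 9))) = 10*(-34 + √(9 + ((2 + 4/2) - 2)/(9 + 9))) = 10*(-34 + √(9 + ((2 + 4*(½)) - 2)/18)) = 10*(-34 + √(9 + ((2 + 2) - 2)*(1/18))) = 10*(-34 + √(9 + (4 - 2)*(1/18))) = 10*(-34 + √(9 + 2*(1/18))) = 10*(-34 + √(9 + ⅑)) = 10*(-34 + √(82/9)) = 10*(-34 + √82/3) = -340 + 10*√82/3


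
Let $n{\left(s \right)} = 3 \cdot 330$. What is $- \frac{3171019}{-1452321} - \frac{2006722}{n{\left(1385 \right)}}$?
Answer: $- \frac{17970772796}{8875295} \approx -2024.8$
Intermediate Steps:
$n{\left(s \right)} = 990$
$- \frac{3171019}{-1452321} - \frac{2006722}{n{\left(1385 \right)}} = - \frac{3171019}{-1452321} - \frac{2006722}{990} = \left(-3171019\right) \left(- \frac{1}{1452321}\right) - \frac{1003361}{495} = \frac{3171019}{1452321} - \frac{1003361}{495} = - \frac{17970772796}{8875295}$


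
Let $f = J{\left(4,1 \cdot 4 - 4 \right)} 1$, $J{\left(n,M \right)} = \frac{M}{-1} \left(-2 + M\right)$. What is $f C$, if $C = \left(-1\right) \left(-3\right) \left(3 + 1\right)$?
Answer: $0$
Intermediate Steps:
$C = 12$ ($C = 3 \cdot 4 = 12$)
$J{\left(n,M \right)} = - M \left(-2 + M\right)$ ($J{\left(n,M \right)} = M \left(-1\right) \left(-2 + M\right) = - M \left(-2 + M\right)$)
$f = 0$ ($f = \left(1 \cdot 4 - 4\right) \left(2 - \left(1 \cdot 4 - 4\right)\right) 1 = \left(4 - 4\right) \left(2 - \left(4 - 4\right)\right) 1 = 0 \left(2 - 0\right) 1 = 0 \left(2 + 0\right) 1 = 0 \cdot 2 \cdot 1 = 0 \cdot 1 = 0$)
$f C = 0 \cdot 12 = 0$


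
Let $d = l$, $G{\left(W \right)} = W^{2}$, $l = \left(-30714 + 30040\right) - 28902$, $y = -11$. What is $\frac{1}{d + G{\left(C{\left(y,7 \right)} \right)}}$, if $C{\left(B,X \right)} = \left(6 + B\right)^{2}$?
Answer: $- \frac{1}{28951} \approx -3.4541 \cdot 10^{-5}$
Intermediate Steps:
$l = -29576$ ($l = -674 - 28902 = -29576$)
$d = -29576$
$\frac{1}{d + G{\left(C{\left(y,7 \right)} \right)}} = \frac{1}{-29576 + \left(\left(6 - 11\right)^{2}\right)^{2}} = \frac{1}{-29576 + \left(\left(-5\right)^{2}\right)^{2}} = \frac{1}{-29576 + 25^{2}} = \frac{1}{-29576 + 625} = \frac{1}{-28951} = - \frac{1}{28951}$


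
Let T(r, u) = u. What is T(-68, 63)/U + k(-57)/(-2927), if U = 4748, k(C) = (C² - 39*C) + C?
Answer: -25526019/13897396 ≈ -1.8367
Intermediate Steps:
k(C) = C² - 38*C
T(-68, 63)/U + k(-57)/(-2927) = 63/4748 - 57*(-38 - 57)/(-2927) = 63*(1/4748) - 57*(-95)*(-1/2927) = 63/4748 + 5415*(-1/2927) = 63/4748 - 5415/2927 = -25526019/13897396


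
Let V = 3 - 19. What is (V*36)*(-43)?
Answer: 24768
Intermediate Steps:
V = -16
(V*36)*(-43) = -16*36*(-43) = -576*(-43) = 24768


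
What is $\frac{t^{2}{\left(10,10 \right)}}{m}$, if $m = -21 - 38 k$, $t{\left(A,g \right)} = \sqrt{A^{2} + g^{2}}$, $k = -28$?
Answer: $\frac{200}{1043} \approx 0.19175$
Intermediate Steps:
$m = 1043$ ($m = -21 - -1064 = -21 + 1064 = 1043$)
$\frac{t^{2}{\left(10,10 \right)}}{m} = \frac{\left(\sqrt{10^{2} + 10^{2}}\right)^{2}}{1043} = \left(\sqrt{100 + 100}\right)^{2} \cdot \frac{1}{1043} = \left(\sqrt{200}\right)^{2} \cdot \frac{1}{1043} = \left(10 \sqrt{2}\right)^{2} \cdot \frac{1}{1043} = 200 \cdot \frac{1}{1043} = \frac{200}{1043}$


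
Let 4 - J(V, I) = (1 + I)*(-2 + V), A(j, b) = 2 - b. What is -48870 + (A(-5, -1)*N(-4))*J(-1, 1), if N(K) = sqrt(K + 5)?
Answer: -48840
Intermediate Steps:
N(K) = sqrt(5 + K)
J(V, I) = 4 - (1 + I)*(-2 + V)
-48870 + (A(-5, -1)*N(-4))*J(-1, 1) = -48870 + ((2 - 1*(-1))*sqrt(5 - 4))*(6 - 1*(-1) + 2*1 - 1*1*(-1)) = -48870 + ((2 + 1)*sqrt(1))*(6 + 1 + 2 + 1) = -48870 + (3*1)*10 = -48870 + 3*10 = -48870 + 30 = -48840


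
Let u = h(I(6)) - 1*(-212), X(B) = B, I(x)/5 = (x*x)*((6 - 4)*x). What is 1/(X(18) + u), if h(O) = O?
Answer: 1/2390 ≈ 0.00041841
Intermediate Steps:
I(x) = 10*x³ (I(x) = 5*((x*x)*((6 - 4)*x)) = 5*(x²*(2*x)) = 5*(2*x³) = 10*x³)
u = 2372 (u = 10*6³ - 1*(-212) = 10*216 + 212 = 2160 + 212 = 2372)
1/(X(18) + u) = 1/(18 + 2372) = 1/2390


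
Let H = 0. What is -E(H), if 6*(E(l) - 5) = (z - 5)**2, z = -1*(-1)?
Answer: -23/3 ≈ -7.6667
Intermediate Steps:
z = 1
E(l) = 23/3 (E(l) = 5 + (1 - 5)**2/6 = 5 + (1/6)*(-4)**2 = 5 + (1/6)*16 = 5 + 8/3 = 23/3)
-E(H) = -1*23/3 = -23/3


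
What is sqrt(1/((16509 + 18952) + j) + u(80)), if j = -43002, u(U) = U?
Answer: 3*sqrt(505480771)/7541 ≈ 8.9443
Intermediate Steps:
sqrt(1/((16509 + 18952) + j) + u(80)) = sqrt(1/((16509 + 18952) - 43002) + 80) = sqrt(1/(35461 - 43002) + 80) = sqrt(1/(-7541) + 80) = sqrt(-1/7541 + 80) = sqrt(603279/7541) = 3*sqrt(505480771)/7541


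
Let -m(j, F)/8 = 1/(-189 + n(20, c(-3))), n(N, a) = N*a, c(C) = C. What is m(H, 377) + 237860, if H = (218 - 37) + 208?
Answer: 59227148/249 ≈ 2.3786e+5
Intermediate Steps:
H = 389 (H = 181 + 208 = 389)
m(j, F) = 8/249 (m(j, F) = -8/(-189 + 20*(-3)) = -8/(-189 - 60) = -8/(-249) = -8*(-1/249) = 8/249)
m(H, 377) + 237860 = 8/249 + 237860 = 59227148/249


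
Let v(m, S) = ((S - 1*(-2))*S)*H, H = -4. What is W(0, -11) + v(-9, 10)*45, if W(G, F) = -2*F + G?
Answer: -21578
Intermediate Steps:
W(G, F) = G - 2*F
v(m, S) = -4*S*(2 + S) (v(m, S) = ((S - 1*(-2))*S)*(-4) = ((S + 2)*S)*(-4) = ((2 + S)*S)*(-4) = (S*(2 + S))*(-4) = -4*S*(2 + S))
W(0, -11) + v(-9, 10)*45 = (0 - 2*(-11)) - 4*10*(2 + 10)*45 = (0 + 22) - 4*10*12*45 = 22 - 480*45 = 22 - 21600 = -21578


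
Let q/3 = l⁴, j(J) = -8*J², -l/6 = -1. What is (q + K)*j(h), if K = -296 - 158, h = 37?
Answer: -37609168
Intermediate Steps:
l = 6 (l = -6*(-1) = 6)
q = 3888 (q = 3*6⁴ = 3*1296 = 3888)
K = -454
(q + K)*j(h) = (3888 - 454)*(-8*37²) = 3434*(-8*1369) = 3434*(-10952) = -37609168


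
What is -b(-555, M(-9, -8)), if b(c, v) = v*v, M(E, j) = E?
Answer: -81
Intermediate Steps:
b(c, v) = v**2
-b(-555, M(-9, -8)) = -1*(-9)**2 = -1*81 = -81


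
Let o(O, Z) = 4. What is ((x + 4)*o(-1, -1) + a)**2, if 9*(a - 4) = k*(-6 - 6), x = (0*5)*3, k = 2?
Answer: 2704/9 ≈ 300.44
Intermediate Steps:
x = 0 (x = 0*3 = 0)
a = 4/3 (a = 4 + (2*(-6 - 6))/9 = 4 + (2*(-12))/9 = 4 + (1/9)*(-24) = 4 - 8/3 = 4/3 ≈ 1.3333)
((x + 4)*o(-1, -1) + a)**2 = ((0 + 4)*4 + 4/3)**2 = (4*4 + 4/3)**2 = (16 + 4/3)**2 = (52/3)**2 = 2704/9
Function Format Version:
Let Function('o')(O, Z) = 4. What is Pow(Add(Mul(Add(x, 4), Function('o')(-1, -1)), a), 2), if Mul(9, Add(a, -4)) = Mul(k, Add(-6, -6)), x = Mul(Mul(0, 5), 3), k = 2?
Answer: Rational(2704, 9) ≈ 300.44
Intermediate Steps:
x = 0 (x = Mul(0, 3) = 0)
a = Rational(4, 3) (a = Add(4, Mul(Rational(1, 9), Mul(2, Add(-6, -6)))) = Add(4, Mul(Rational(1, 9), Mul(2, -12))) = Add(4, Mul(Rational(1, 9), -24)) = Add(4, Rational(-8, 3)) = Rational(4, 3) ≈ 1.3333)
Pow(Add(Mul(Add(x, 4), Function('o')(-1, -1)), a), 2) = Pow(Add(Mul(Add(0, 4), 4), Rational(4, 3)), 2) = Pow(Add(Mul(4, 4), Rational(4, 3)), 2) = Pow(Add(16, Rational(4, 3)), 2) = Pow(Rational(52, 3), 2) = Rational(2704, 9)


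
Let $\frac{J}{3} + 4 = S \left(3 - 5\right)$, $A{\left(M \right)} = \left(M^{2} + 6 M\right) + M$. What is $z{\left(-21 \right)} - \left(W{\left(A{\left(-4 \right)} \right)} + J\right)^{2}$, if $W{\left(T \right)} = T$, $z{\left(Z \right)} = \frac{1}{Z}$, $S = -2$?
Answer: $- \frac{3025}{21} \approx -144.05$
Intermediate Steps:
$A{\left(M \right)} = M^{2} + 7 M$
$J = 0$ ($J = -12 + 3 \left(- 2 \left(3 - 5\right)\right) = -12 + 3 \left(\left(-2\right) \left(-2\right)\right) = -12 + 3 \cdot 4 = -12 + 12 = 0$)
$z{\left(-21 \right)} - \left(W{\left(A{\left(-4 \right)} \right)} + J\right)^{2} = \frac{1}{-21} - \left(- 4 \left(7 - 4\right) + 0\right)^{2} = - \frac{1}{21} - \left(\left(-4\right) 3 + 0\right)^{2} = - \frac{1}{21} - \left(-12 + 0\right)^{2} = - \frac{1}{21} - \left(-12\right)^{2} = - \frac{1}{21} - 144 = - \frac{3025}{21}$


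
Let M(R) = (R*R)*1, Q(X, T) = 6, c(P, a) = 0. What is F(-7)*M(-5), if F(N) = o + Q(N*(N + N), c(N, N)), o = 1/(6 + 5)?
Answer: 1675/11 ≈ 152.27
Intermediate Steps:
M(R) = R**2 (M(R) = R**2*1 = R**2)
o = 1/11 ≈ 0.090909
F(N) = 67/11 (F(N) = 1/11 + 6 = 67/11)
F(-7)*M(-5) = (67/11)*(-5)**2 = (67/11)*25 = 1675/11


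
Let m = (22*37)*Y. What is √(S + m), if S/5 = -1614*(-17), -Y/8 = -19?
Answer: √260918 ≈ 510.80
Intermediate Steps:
Y = 152 (Y = -8*(-19) = 152)
S = 137190 (S = 5*(-1614*(-17)) = 5*27438 = 137190)
m = 123728 (m = (22*37)*152 = 814*152 = 123728)
√(S + m) = √(137190 + 123728) = √260918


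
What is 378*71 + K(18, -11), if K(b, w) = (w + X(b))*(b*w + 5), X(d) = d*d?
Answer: -33571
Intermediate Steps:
X(d) = d²
K(b, w) = (5 + b*w)*(w + b²) (K(b, w) = (w + b²)*(b*w + 5) = (w + b²)*(5 + b*w) = (5 + b*w)*(w + b²))
378*71 + K(18, -11) = 378*71 + (5*(-11) + 5*18² + 18*(-11)² - 11*18³) = 26838 + (-55 + 5*324 + 18*121 - 11*5832) = 26838 + (-55 + 1620 + 2178 - 64152) = 26838 - 60409 = -33571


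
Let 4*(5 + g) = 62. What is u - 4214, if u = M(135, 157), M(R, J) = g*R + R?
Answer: -5323/2 ≈ -2661.5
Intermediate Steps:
g = 21/2 (g = -5 + (¼)*62 = -5 + 31/2 = 21/2 ≈ 10.500)
M(R, J) = 23*R/2 (M(R, J) = 21*R/2 + R = 23*R/2)
u = 3105/2 (u = (23/2)*135 = 3105/2 ≈ 1552.5)
u - 4214 = 3105/2 - 4214 = -5323/2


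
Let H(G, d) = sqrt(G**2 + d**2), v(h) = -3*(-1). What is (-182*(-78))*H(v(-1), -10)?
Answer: 14196*sqrt(109) ≈ 1.4821e+5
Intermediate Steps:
v(h) = 3
(-182*(-78))*H(v(-1), -10) = (-182*(-78))*sqrt(3**2 + (-10)**2) = 14196*sqrt(9 + 100) = 14196*sqrt(109)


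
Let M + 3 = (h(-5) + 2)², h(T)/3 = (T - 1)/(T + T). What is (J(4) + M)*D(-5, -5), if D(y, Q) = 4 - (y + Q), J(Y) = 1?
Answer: 4354/25 ≈ 174.16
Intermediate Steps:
h(T) = 3*(-1 + T)/(2*T) (h(T) = 3*((T - 1)/(T + T)) = 3*((-1 + T)/((2*T))) = 3*((-1 + T)*(1/(2*T))) = 3*((-1 + T)/(2*T)) = 3*(-1 + T)/(2*T))
D(y, Q) = 4 - Q - y (D(y, Q) = 4 - (Q + y) = 4 + (-Q - y) = 4 - Q - y)
M = 286/25 (M = -3 + ((3/2)*(-1 - 5)/(-5) + 2)² = -3 + ((3/2)*(-⅕)*(-6) + 2)² = -3 + (9/5 + 2)² = -3 + (19/5)² = -3 + 361/25 = 286/25 ≈ 11.440)
(J(4) + M)*D(-5, -5) = (1 + 286/25)*(4 - 1*(-5) - 1*(-5)) = 311*(4 + 5 + 5)/25 = (311/25)*14 = 4354/25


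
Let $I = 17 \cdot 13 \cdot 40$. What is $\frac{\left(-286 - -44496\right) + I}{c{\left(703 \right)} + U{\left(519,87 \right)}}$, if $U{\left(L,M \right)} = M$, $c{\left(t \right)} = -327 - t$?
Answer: $- \frac{53050}{943} \approx -56.257$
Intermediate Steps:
$I = 8840$ ($I = 221 \cdot 40 = 8840$)
$\frac{\left(-286 - -44496\right) + I}{c{\left(703 \right)} + U{\left(519,87 \right)}} = \frac{\left(-286 - -44496\right) + 8840}{\left(-327 - 703\right) + 87} = \frac{\left(-286 + 44496\right) + 8840}{\left(-327 - 703\right) + 87} = \frac{44210 + 8840}{-1030 + 87} = \frac{53050}{-943} = 53050 \left(- \frac{1}{943}\right) = - \frac{53050}{943}$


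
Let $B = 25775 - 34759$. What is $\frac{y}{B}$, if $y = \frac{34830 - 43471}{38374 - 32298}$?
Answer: $\frac{8641}{54586784} \approx 0.0001583$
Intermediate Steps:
$y = - \frac{8641}{6076} \approx -1.4222$
$B = -8984$
$\frac{y}{B} = - \frac{8641}{6076 \left(-8984\right)} = \left(- \frac{8641}{6076}\right) \left(- \frac{1}{8984}\right) = \frac{8641}{54586784}$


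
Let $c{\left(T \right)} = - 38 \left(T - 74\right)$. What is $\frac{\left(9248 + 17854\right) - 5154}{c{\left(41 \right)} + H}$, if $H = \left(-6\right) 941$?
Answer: $- \frac{1829}{366} \approx -4.9973$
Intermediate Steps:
$H = -5646$
$c{\left(T \right)} = 2812 - 38 T$ ($c{\left(T \right)} = - 38 \left(-74 + T\right) = 2812 - 38 T$)
$\frac{\left(9248 + 17854\right) - 5154}{c{\left(41 \right)} + H} = \frac{\left(9248 + 17854\right) - 5154}{\left(2812 - 1558\right) - 5646} = \frac{27102 - 5154}{\left(2812 - 1558\right) - 5646} = \frac{21948}{1254 - 5646} = \frac{21948}{-4392} = 21948 \left(- \frac{1}{4392}\right) = - \frac{1829}{366}$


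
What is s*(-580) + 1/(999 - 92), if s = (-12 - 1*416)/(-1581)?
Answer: -225152099/1433967 ≈ -157.01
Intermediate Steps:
s = 428/1581 (s = (-12 - 416)*(-1/1581) = -428*(-1/1581) = 428/1581 ≈ 0.27071)
s*(-580) + 1/(999 - 92) = (428/1581)*(-580) + 1/(999 - 92) = -248240/1581 + 1/907 = -225152099/1433967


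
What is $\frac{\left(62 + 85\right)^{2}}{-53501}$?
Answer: $- \frac{3087}{7643} \approx -0.4039$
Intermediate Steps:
$\frac{\left(62 + 85\right)^{2}}{-53501} = 147^{2} \left(- \frac{1}{53501}\right) = 21609 \left(- \frac{1}{53501}\right) = - \frac{3087}{7643}$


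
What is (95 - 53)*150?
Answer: 6300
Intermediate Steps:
(95 - 53)*150 = 42*150 = 6300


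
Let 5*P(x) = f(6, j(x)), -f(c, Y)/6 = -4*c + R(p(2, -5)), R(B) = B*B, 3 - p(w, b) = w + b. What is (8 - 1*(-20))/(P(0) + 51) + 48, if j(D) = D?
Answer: 8924/183 ≈ 48.765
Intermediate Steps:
p(w, b) = 3 - b - w (p(w, b) = 3 - (w + b) = 3 - (b + w) = 3 + (-b - w) = 3 - b - w)
R(B) = B**2
f(c, Y) = -216 + 24*c (f(c, Y) = -6*(-4*c + (3 - 1*(-5) - 1*2)**2) = -6*(-4*c + (3 + 5 - 2)**2) = -6*(-4*c + 6**2) = -6*(-4*c + 36) = -6*(36 - 4*c) = -216 + 24*c)
P(x) = -72/5 (P(x) = (-216 + 24*6)/5 = (-216 + 144)/5 = (1/5)*(-72) = -72/5)
(8 - 1*(-20))/(P(0) + 51) + 48 = (8 - 1*(-20))/(-72/5 + 51) + 48 = (8 + 20)/(183/5) + 48 = (5/183)*28 + 48 = 140/183 + 48 = 8924/183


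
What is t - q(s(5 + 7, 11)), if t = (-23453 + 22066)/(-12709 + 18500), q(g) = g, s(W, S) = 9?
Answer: -53506/5791 ≈ -9.2395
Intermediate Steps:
t = -1387/5791 ≈ -0.23951
t - q(s(5 + 7, 11)) = -1387/5791 - 1*9 = -1387/5791 - 9 = -53506/5791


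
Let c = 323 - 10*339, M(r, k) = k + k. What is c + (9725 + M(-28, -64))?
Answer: 6530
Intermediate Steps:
M(r, k) = 2*k
c = -3067 (c = 323 - 3390 = -3067)
c + (9725 + M(-28, -64)) = -3067 + (9725 + 2*(-64)) = -3067 + (9725 - 128) = -3067 + 9597 = 6530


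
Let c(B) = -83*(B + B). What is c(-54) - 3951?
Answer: 5013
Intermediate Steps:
c(B) = -166*B
c(-54) - 3951 = -166*(-54) - 3951 = 8964 - 3951 = 5013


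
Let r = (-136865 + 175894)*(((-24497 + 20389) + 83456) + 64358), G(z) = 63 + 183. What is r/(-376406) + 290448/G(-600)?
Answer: -105867849393/7716323 ≈ -13720.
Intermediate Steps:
G(z) = 246
r = 5608701474 (r = 39029*((-4108 + 83456) + 64358) = 39029*(79348 + 64358) = 39029*143706 = 5608701474)
r/(-376406) + 290448/G(-600) = 5608701474/(-376406) + 290448/246 = 5608701474*(-1/376406) + 290448*(1/246) = -2804350737/188203 + 48408/41 = -105867849393/7716323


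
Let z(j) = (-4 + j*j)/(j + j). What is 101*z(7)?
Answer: 4545/14 ≈ 324.64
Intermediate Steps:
z(j) = (-4 + j**2)/(2*j) (z(j) = (-4 + j**2)/((2*j)) = (-4 + j**2)*(1/(2*j)) = (-4 + j**2)/(2*j))
101*z(7) = 101*((1/2)*7 - 2/7) = 101*(7/2 - 2*1/7) = 101*(7/2 - 2/7) = 101*(45/14) = 4545/14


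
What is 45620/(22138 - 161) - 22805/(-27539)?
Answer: 1757514665/605224603 ≈ 2.9039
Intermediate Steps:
45620/(22138 - 161) - 22805/(-27539) = 45620/21977 - 22805*(-1/27539) = 45620*(1/21977) + 22805/27539 = 45620/21977 + 22805/27539 = 1757514665/605224603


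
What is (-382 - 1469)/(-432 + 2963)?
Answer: -1851/2531 ≈ -0.73133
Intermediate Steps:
(-382 - 1469)/(-432 + 2963) = -1851/2531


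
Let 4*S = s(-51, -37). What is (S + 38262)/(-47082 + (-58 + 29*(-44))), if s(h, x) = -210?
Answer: -76419/96832 ≈ -0.78919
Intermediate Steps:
S = -105/2 (S = (¼)*(-210) = -105/2 ≈ -52.500)
(S + 38262)/(-47082 + (-58 + 29*(-44))) = (-105/2 + 38262)/(-47082 + (-58 + 29*(-44))) = 76419/(2*(-47082 + (-58 - 1276))) = 76419/(2*(-47082 - 1334)) = (76419/2)/(-48416) = (76419/2)*(-1/48416) = -76419/96832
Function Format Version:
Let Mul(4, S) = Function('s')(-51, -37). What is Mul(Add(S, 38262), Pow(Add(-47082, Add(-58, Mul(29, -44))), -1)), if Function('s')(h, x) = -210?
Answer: Rational(-76419, 96832) ≈ -0.78919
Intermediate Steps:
S = Rational(-105, 2) (S = Mul(Rational(1, 4), -210) = Rational(-105, 2) ≈ -52.500)
Mul(Add(S, 38262), Pow(Add(-47082, Add(-58, Mul(29, -44))), -1)) = Mul(Add(Rational(-105, 2), 38262), Pow(Add(-47082, Add(-58, Mul(29, -44))), -1)) = Mul(Rational(76419, 2), Pow(Add(-47082, Add(-58, -1276)), -1)) = Mul(Rational(76419, 2), Pow(Add(-47082, -1334), -1)) = Mul(Rational(76419, 2), Pow(-48416, -1)) = Mul(Rational(76419, 2), Rational(-1, 48416)) = Rational(-76419, 96832)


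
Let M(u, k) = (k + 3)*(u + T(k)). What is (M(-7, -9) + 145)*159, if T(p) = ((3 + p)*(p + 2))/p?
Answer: 34185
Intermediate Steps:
T(p) = (2 + p)*(3 + p)/p (T(p) = ((3 + p)*(2 + p))/p = ((2 + p)*(3 + p))/p = (2 + p)*(3 + p)/p)
M(u, k) = (3 + k)*(5 + k + u + 6/k) (M(u, k) = (k + 3)*(u + (5 + k + 6/k)) = (3 + k)*(5 + k + u + 6/k))
(M(-7, -9) + 145)*159 = ((21 + (-9)² + 3*(-7) + 8*(-9) + 18/(-9) - 9*(-7)) + 145)*159 = ((21 + 81 - 21 - 72 + 18*(-⅑) + 63) + 145)*159 = ((21 + 81 - 21 - 72 - 2 + 63) + 145)*159 = (70 + 145)*159 = 215*159 = 34185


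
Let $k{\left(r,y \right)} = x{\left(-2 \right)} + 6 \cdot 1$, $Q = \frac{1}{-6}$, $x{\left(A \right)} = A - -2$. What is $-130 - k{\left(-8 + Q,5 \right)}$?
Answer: $-136$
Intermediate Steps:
$x{\left(A \right)} = 2 + A$ ($x{\left(A \right)} = A + 2 = 2 + A$)
$Q = - \frac{1}{6} \approx -0.16667$
$k{\left(r,y \right)} = 6$ ($k{\left(r,y \right)} = \left(2 - 2\right) + 6 \cdot 1 = 0 + 6 = 6$)
$-130 - k{\left(-8 + Q,5 \right)} = -130 - 6 = -136$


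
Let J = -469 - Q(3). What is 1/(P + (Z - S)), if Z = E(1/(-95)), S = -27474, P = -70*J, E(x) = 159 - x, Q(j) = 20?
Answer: 95/5876986 ≈ 1.6165e-5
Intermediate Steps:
J = -489 (J = -469 - 1*20 = -469 - 20 = -489)
P = 34230 (P = -70*(-489) = 34230)
Z = 15106/95 (Z = 159 - 1/(-95) = 159 - 1*(-1/95) = 159 + 1/95 = 15106/95 ≈ 159.01)
1/(P + (Z - S)) = 1/(34230 + (15106/95 - 1*(-27474))) = 1/(34230 + (15106/95 + 27474)) = 1/(34230 + 2625136/95) = 1/(5876986/95) = 95/5876986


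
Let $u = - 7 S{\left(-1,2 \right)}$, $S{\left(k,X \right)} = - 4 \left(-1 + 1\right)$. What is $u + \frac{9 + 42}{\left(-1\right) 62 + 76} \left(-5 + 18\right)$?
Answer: $\frac{663}{14} \approx 47.357$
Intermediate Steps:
$S{\left(k,X \right)} = 0$ ($S{\left(k,X \right)} = \left(-4\right) 0 = 0$)
$u = 0$ ($u = \left(-7\right) 0 = 0$)
$u + \frac{9 + 42}{\left(-1\right) 62 + 76} \left(-5 + 18\right) = 0 + \frac{9 + 42}{\left(-1\right) 62 + 76} \left(-5 + 18\right) = 0 + \frac{51}{-62 + 76} \cdot 13 = 0 + \frac{51}{14} \cdot 13 = 0 + \frac{663}{14} = \frac{663}{14}$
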